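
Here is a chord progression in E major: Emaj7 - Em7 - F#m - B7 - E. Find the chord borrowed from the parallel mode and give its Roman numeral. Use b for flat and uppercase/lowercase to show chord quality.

In E major the diatonic chords are E, F#m, G#m, A, B, C#m, D#dim. Of the given chords, Emaj7, F#m, B7 and E are diatonic. Em7 (E–G–B–D) doesn't fit — on degree 1 E major would have E (I). Em7 is the degree-1 chord of E minor, so it is the borrowed i7.

i7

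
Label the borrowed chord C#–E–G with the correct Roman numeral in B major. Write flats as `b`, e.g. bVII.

ii°

The root C# is the diatonic 2nd degree of B major; the borrowing shows in the chord quality. C#–E–G is a diminished chord — the form found in B minor, not the diatonic ii (C#m). Borrowed into B major it is written ii°.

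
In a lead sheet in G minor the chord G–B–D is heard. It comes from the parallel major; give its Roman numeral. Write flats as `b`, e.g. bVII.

G is scale degree 1 in G minor. The diatonic chord on degree 1 would be Gm (i), but G–B–D is the major chord from G major. As a borrowed chord it is labeled I.

I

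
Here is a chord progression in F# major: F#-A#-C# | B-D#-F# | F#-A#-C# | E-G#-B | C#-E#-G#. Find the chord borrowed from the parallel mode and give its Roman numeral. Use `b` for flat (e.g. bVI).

In F# major the diatonic chords are F#, G#m, A#m, B, C#, D#m, E#dim. Of the given chords, F#–A#–C# = F#, B–D#–F# = B and C#–E#–G# = C# are diatonic. E–G#–B is not: scale degree 7 in F# major carries E#dim (vii°). In F# minor the chord on that degree is E, so here it functions as bVII, borrowed from the parallel minor.

bVII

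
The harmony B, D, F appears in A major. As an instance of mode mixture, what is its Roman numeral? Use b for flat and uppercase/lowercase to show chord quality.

B is scale degree 2 in A major. Diatonically A major has Bm (ii) on that degree; B–D–F is instead the diminished chord native to A minor, so it takes the label ii°.

ii°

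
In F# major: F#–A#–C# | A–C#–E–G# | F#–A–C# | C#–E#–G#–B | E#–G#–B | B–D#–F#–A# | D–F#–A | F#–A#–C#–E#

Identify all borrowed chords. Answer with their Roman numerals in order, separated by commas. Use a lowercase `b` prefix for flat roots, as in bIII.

bIIImaj7, i, bVI

The diatonic triads in F# major are F#, G#m, A#m, B, C#, D#m, E#dim. Of the given chords, F#–A#–C# = F#, C#–E#–G#–B = C#7, E#–G#–B = E#dim, B–D#–F#–A# = Bmaj7 and F#–A#–C#–E# = F#maj7 are diatonic. A–C#–E–G# is not: scale degree 3 in F# major carries A#m (iii). In F# minor the chord on that degree is Amaj7, so here it functions as bIIImaj7, borrowed from the parallel minor. F#–A–C# doesn't fit — on degree 1 F# major would have F# (I). F#m is the degree-1 chord of F# minor, so it is the borrowed i. D–F#–A doesn't fit — on degree 6 F# major would have D#m (vi). D is the degree-6 chord of F# minor, so it is the borrowed bVI.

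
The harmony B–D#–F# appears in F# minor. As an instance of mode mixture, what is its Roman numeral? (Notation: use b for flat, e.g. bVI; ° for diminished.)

IV

The root B is the diatonic 4th degree of F# minor; the borrowing shows in the chord quality. B–D#–F# is a major chord — the form found in F# major, not the diatonic iv (Bm). Borrowed into F# minor it is written IV.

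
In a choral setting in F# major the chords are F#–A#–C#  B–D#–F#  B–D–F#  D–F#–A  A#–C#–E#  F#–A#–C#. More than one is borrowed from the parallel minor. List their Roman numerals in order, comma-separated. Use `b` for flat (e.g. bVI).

The diatonic triads in F# major are F#, G#m, A#m, B, C#, D#m, E#dim. F#–A#–C# = F#, B–D#–F# = B and A#–C#–E# = A#m all belong to that set. B–D–F# is not: scale degree 4 in F# major carries B (IV). In F# minor the chord on that degree is Bm, so here it functions as iv, borrowed from the parallel minor. D–F#–A is not: scale degree 6 in F# major carries D#m (vi). In F# minor the chord on that degree is D, so here it functions as bVI, borrowed from the parallel minor.

iv, bVI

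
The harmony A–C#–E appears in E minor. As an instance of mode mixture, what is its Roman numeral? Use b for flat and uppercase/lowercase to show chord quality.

IV

The root A is the diatonic 4th degree of E minor; the borrowing shows in the chord quality. Diatonically E minor has Am (iv) on that degree; A–C#–E is instead the major chord native to E major, so it takes the label IV.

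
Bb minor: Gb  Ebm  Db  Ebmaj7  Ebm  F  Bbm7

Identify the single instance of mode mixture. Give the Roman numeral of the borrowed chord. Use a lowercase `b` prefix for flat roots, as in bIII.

IVmaj7

In Bb minor (with V from harmonic minor) the diatonic chords are Bbm, Cdim, Db, Ebm, F, Gb, Ab. Gb, Ebm, Db, F and Bbm7 all belong to that set. Ebmaj7 (Eb–G–Bb–D) doesn't fit — on degree 4 Bb minor would have Ebm (iv). Ebmaj7 is the degree-4 chord of Bb major, so it is the borrowed IVmaj7.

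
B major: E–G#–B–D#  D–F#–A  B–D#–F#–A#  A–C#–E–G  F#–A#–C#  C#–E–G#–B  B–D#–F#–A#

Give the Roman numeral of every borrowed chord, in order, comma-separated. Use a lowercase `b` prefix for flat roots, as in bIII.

In B major the diatonic chords are B, C#m, D#m, E, F#, G#m, A#dim. Of the given chords, E–G#–B–D# = Emaj7, B–D#–F#–A# = Bmaj7, F#–A#–C# = F# and C#–E–G#–B = C#m7 are diatonic. D–F#–A doesn't fit — on degree 3 B major would have D#m (iii). D is the degree-3 chord of B minor, so it is the borrowed bIII. But A–C#–E–G is foreign: the diatonic vii° on degree 7 is A#dim, whereas A7 comes from B minor. It is labeled bVII7.

bIII, bVII7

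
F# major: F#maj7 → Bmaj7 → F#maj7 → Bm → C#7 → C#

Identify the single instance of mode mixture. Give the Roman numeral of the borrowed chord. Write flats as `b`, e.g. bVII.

iv

F# major has the diatonic set F#, G#m, A#m, B, C#, D#m, E#dim. F#maj7, Bmaj7, C#7 and C# are all diatonic. Bm (B–D–F#) doesn't fit — on degree 4 F# major would have B (IV). Bm is the degree-4 chord of F# minor, so it is the borrowed iv.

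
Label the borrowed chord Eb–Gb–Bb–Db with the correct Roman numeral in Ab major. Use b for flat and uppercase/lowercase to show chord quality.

Eb is scale degree 5 in Ab major. The diatonic chord on degree 5 would be Eb (V), but Eb–Gb–Bb–Db is the minor-seventh chord from Ab minor. As a borrowed chord it is labeled v7.

v7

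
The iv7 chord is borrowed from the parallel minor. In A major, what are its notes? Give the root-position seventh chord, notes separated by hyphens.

D-F-A-C

iv7 is built on scale degree 4, which is D in both A major and its parallel. Building the minor-seventh chord from the parallel minor on D: D–F–A–C.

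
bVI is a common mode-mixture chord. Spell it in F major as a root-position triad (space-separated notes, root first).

Db F Ab

bVI is built on the lowered scale degree 6. In F major degree 6 is D; lowered it becomes Db. Stacking thirds in F minor on Db gives Db–F–Ab.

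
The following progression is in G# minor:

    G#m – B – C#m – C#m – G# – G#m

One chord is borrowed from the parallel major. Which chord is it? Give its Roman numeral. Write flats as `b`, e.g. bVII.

I

The diatonic triads in G# minor (with V from harmonic minor) are G#m, A#dim, B, C#m, D#, E, F#. G#m, B and C#m are all diatonic. G# (G#–B#–D#) doesn't fit — on degree 1 G# minor would have G#m (i). G# is the degree-1 chord of G# major, so it is the borrowed I.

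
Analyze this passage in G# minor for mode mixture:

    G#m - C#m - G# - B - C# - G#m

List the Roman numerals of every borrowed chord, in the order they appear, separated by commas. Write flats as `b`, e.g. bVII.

G# minor has the diatonic set G#m, A#dim, B, C#m, D#, E, F# (with V from harmonic minor). G#m, C#m and B all belong to that set. G# (G#–B#–D#) is not: scale degree 1 in G# minor carries G#m (i). In G# major the chord on that degree is G#, so here it functions as I, borrowed from the parallel major. C# (C#–E#–G#) is not: scale degree 4 in G# minor carries C#m (iv). In G# major the chord on that degree is C#, so here it functions as IV, borrowed from the parallel major.

I, IV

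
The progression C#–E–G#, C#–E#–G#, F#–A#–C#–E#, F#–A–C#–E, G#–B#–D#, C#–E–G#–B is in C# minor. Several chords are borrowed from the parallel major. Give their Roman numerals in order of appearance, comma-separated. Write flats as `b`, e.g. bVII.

I, IVmaj7

C# minor has the diatonic set C#m, D#dim, E, F#m, G#, A, B (with V from harmonic minor). C#–E–G# = C#m, F#–A–C#–E = F#m7, G#–B#–D# = G# and C#–E–G#–B = C#m7 all belong to that set. C#–E#–G# is not: scale degree 1 in C# minor carries C#m (i). In C# major the chord on that degree is C#, so here it functions as I, borrowed from the parallel major. F#–A#–C#–E# doesn't fit — on degree 4 C# minor would have F#m (iv). F#maj7 is the degree-4 chord of C# major, so it is the borrowed IVmaj7.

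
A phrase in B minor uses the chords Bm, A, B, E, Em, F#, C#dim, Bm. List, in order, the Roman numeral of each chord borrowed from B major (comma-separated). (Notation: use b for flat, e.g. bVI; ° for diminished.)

I, IV

In B minor (with V from harmonic minor) the diatonic chords are Bm, C#dim, D, Em, F#, G, A. Bm, A, Em, F# and C#dim are all diatonic. B (B–D#–F#) is not: scale degree 1 in B minor carries Bm (i). In B major the chord on that degree is B, so here it functions as I, borrowed from the parallel major. But E (E–G#–B) is foreign: the diatonic iv on degree 4 is Em, whereas E comes from B major. It is labeled IV.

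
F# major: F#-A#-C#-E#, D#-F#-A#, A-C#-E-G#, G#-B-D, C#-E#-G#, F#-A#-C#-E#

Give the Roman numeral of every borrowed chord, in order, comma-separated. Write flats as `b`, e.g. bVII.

F# major has the diatonic set F#, G#m, A#m, B, C#, D#m, E#dim. F#–A#–C#–E# = F#maj7, D#–F#–A# = D#m and C#–E#–G# = C# all belong to that set. But A–C#–E–G# is foreign: the diatonic iii on degree 3 is A#m, whereas Amaj7 comes from F# minor. It is labeled bIIImaj7. G#–B–D doesn't fit — on degree 2 F# major would have G#m (ii). G#dim is the degree-2 chord of F# minor, so it is the borrowed ii°.

bIIImaj7, ii°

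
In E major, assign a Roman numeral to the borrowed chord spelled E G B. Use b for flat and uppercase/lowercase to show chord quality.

i

The root E is the diatonic 1st degree of E major; the borrowing shows in the chord quality. E–G–B is a minor chord — the form found in E minor, not the diatonic I (E). Borrowed into E major it is written i.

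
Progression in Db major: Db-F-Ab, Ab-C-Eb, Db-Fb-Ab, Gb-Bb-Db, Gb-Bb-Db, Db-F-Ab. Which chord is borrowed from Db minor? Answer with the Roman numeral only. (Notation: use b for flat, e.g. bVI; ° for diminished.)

Db major has the diatonic set Db, Ebm, Fm, Gb, Ab, Bbm, Cdim. Db–F–Ab = Db, Ab–C–Eb = Ab and Gb–Bb–Db = Gb are all diatonic. Db–Fb–Ab doesn't fit — on degree 1 Db major would have Db (I). Dbm is the degree-1 chord of Db minor, so it is the borrowed i.

i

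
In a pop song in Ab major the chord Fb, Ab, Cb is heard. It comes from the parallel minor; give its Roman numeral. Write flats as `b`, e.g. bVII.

bVI

The root Fb is the lowered 6th scale degree — diatonically Ab major has F there. Diatonically Ab major has Fm (vi) on that degree; Fb–Ab–Cb is instead the major chord native to Ab minor, so it takes the label bVI.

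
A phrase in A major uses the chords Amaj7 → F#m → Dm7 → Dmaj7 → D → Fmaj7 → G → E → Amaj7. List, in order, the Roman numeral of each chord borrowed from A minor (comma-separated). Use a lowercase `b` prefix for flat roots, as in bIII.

iv7, bVImaj7, bVII

A major has the diatonic set A, Bm, C#m, D, E, F#m, G#dim. Amaj7, F#m, Dmaj7, D and E are all diatonic. Dm7 (D–F–A–C) is not: scale degree 4 in A major carries D (IV). In A minor the chord on that degree is Dm7, so here it functions as iv7, borrowed from the parallel minor. Fmaj7 (F–A–C–E) is not: scale degree 6 in A major carries F#m (vi). In A minor the chord on that degree is Fmaj7, so here it functions as bVImaj7, borrowed from the parallel minor. G (G–B–D) is not: scale degree 7 in A major carries G#dim (vii°). In A minor the chord on that degree is G, so here it functions as bVII, borrowed from the parallel minor.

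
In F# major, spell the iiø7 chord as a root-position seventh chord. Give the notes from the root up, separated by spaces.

G# B D F#

iiø7 is built on scale degree 2, which is G# in both F# major and its parallel. Building the half-diminished-seventh chord from the parallel minor on G#: G#–B–D–F#.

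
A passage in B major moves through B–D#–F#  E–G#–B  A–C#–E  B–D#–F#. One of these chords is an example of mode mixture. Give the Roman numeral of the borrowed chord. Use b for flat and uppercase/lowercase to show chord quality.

bVII

B major has the diatonic set B, C#m, D#m, E, F#, G#m, A#dim. B–D#–F# = B and E–G#–B = E both belong to that set. A–C#–E doesn't fit — on degree 7 B major would have A#dim (vii°). A is the degree-7 chord of B minor, so it is the borrowed bVII.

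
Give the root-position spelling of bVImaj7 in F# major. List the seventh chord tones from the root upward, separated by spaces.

D F# A C#

bVImaj7 is built on the lowered scale degree 6. In F# major degree 6 is D#; lowered it becomes D. Building the major-seventh chord from the parallel minor on D: D–F#–A–C#.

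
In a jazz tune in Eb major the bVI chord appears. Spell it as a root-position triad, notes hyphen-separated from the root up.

Cb-Eb-Gb

bVI is built on the lowered scale degree 6. In Eb major degree 6 is C; lowered it becomes Cb. Building the major chord from the parallel minor on Cb: Cb–Eb–Gb.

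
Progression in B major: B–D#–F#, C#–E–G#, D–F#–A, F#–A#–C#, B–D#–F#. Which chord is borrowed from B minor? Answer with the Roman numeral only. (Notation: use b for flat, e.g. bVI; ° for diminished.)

bIII

B major has the diatonic set B, C#m, D#m, E, F#, G#m, A#dim. Of the given chords, B–D#–F# = B, C#–E–G# = C#m and F#–A#–C# = F# are diatonic. D–F#–A doesn't fit — on degree 3 B major would have D#m (iii). D is the degree-3 chord of B minor, so it is the borrowed bIII.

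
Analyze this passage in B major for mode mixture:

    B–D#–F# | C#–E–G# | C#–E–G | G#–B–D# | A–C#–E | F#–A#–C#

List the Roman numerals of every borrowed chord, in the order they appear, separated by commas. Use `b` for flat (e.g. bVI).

B major has the diatonic set B, C#m, D#m, E, F#, G#m, A#dim. Of the given chords, B–D#–F# = B, C#–E–G# = C#m, G#–B–D# = G#m and F#–A#–C# = F# are diatonic. C#–E–G is not: scale degree 2 in B major carries C#m (ii). In B minor the chord on that degree is C#dim, so here it functions as ii°, borrowed from the parallel minor. A–C#–E doesn't fit — on degree 7 B major would have A#dim (vii°). A is the degree-7 chord of B minor, so it is the borrowed bVII.

ii°, bVII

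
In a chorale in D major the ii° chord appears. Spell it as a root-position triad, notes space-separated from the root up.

E G Bb

The root, E, is scale degree 2 — the same note in D major and D minor; only the chord quality changes. Stacking thirds in D minor on E gives E–G–Bb.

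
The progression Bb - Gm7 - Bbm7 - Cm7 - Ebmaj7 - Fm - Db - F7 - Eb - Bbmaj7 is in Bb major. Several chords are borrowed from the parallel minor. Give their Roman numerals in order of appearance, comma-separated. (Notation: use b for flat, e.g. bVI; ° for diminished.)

In Bb major the diatonic chords are Bb, Cm, Dm, Eb, F, Gm, Adim. Of the given chords, Bb, Gm7, Cm7, Ebmaj7, F7, Eb and Bbmaj7 are diatonic. Bbm7 (Bb–Db–F–Ab) doesn't fit — on degree 1 Bb major would have Bb (I). Bbm7 is the degree-1 chord of Bb minor, so it is the borrowed i7. But Fm (F–Ab–C) is foreign: the diatonic V on degree 5 is F, whereas Fm comes from Bb minor. It is labeled v. Db (Db–F–Ab) doesn't fit — on degree 3 Bb major would have Dm (iii). Db is the degree-3 chord of Bb minor, so it is the borrowed bIII.

i7, v, bIII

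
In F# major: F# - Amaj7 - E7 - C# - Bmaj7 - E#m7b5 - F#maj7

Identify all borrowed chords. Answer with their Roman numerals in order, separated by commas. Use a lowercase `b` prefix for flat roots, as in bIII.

bIIImaj7, bVII7

In F# major the diatonic chords are F#, G#m, A#m, B, C#, D#m, E#dim. F#, C#, Bmaj7, E#m7b5 and F#maj7 are all diatonic. Amaj7 (A–C#–E–G#) is not: scale degree 3 in F# major carries A#m (iii). In F# minor the chord on that degree is Amaj7, so here it functions as bIIImaj7, borrowed from the parallel minor. E7 (E–G#–B–D) is not: scale degree 7 in F# major carries E#dim (vii°). In F# minor the chord on that degree is E7, so here it functions as bVII7, borrowed from the parallel minor.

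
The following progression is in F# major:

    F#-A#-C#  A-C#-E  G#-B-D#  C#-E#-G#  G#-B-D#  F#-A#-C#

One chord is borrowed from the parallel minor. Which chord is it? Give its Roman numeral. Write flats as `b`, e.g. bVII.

In F# major the diatonic chords are F#, G#m, A#m, B, C#, D#m, E#dim. F#–A#–C# = F#, G#–B–D# = G#m and C#–E#–G# = C# all belong to that set. A–C#–E doesn't fit — on degree 3 F# major would have A#m (iii). A is the degree-3 chord of F# minor, so it is the borrowed bIII.

bIII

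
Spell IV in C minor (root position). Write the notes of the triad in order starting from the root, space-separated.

F A C

The root, F, is scale degree 4 — the same note in C minor and C major; only the chord quality changes. Building the major chord from the parallel major on F: F–A–C.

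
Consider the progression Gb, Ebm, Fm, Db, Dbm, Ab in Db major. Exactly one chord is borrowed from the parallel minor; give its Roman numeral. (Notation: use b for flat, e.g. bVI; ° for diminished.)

Db major has the diatonic set Db, Ebm, Fm, Gb, Ab, Bbm, Cdim. Gb, Ebm, Fm, Db and Ab are all diatonic. Dbm (Db–Fb–Ab) is not: scale degree 1 in Db major carries Db (I). In Db minor the chord on that degree is Dbm, so here it functions as i, borrowed from the parallel minor.

i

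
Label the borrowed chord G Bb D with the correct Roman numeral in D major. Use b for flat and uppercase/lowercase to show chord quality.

G is scale degree 4 in D major. G–Bb–D is a minor chord — the form found in D minor, not the diatonic IV (G). Borrowed into D major it is written iv.

iv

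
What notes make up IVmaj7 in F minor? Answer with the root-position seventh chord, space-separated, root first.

The root, Bb, is scale degree 4 — the same note in F minor and F major; only the chord quality changes. Stacking thirds in F major on Bb gives Bb–D–F–A.

Bb D F A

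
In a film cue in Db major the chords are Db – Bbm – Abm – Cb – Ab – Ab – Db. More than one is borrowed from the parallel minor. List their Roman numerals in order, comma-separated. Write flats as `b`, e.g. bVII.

In Db major the diatonic chords are Db, Ebm, Fm, Gb, Ab, Bbm, Cdim. Db, Bbm and Ab are all diatonic. Abm (Ab–Cb–Eb) is not: scale degree 5 in Db major carries Ab (V). In Db minor the chord on that degree is Abm, so here it functions as v, borrowed from the parallel minor. Cb (Cb–Eb–Gb) doesn't fit — on degree 7 Db major would have Cdim (vii°). Cb is the degree-7 chord of Db minor, so it is the borrowed bVII.

v, bVII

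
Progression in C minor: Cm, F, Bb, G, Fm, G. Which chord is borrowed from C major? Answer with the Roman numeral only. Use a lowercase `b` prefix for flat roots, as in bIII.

C minor has the diatonic set Cm, Ddim, Eb, Fm, G, Ab, Bb (with V from harmonic minor). Cm, Bb, G and Fm all belong to that set. But F (F–A–C) is foreign: the diatonic iv on degree 4 is Fm, whereas F comes from C major. It is labeled IV.

IV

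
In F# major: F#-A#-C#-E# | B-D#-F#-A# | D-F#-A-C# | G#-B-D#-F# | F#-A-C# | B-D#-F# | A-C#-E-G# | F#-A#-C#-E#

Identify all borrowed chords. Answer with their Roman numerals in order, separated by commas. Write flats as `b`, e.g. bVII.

bVImaj7, i, bIIImaj7

F# major has the diatonic set F#, G#m, A#m, B, C#, D#m, E#dim. F#–A#–C#–E# = F#maj7, B–D#–F#–A# = Bmaj7, G#–B–D#–F# = G#m7 and B–D#–F# = B are all diatonic. But D–F#–A–C# is foreign: the diatonic vi on degree 6 is D#m, whereas Dmaj7 comes from F# minor. It is labeled bVImaj7. F#–A–C# doesn't fit — on degree 1 F# major would have F# (I). F#m is the degree-1 chord of F# minor, so it is the borrowed i. But A–C#–E–G# is foreign: the diatonic iii on degree 3 is A#m, whereas Amaj7 comes from F# minor. It is labeled bIIImaj7.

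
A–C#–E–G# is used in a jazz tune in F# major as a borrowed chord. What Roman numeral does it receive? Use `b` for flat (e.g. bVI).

bIIImaj7

A is the lowered form of scale degree 3 in F# major (the diatonic degree 3 is A#). Diatonically F# major has A#m (iii) on that degree; A–C#–E–G# is instead the major-seventh chord native to F# minor, so it takes the label bIIImaj7.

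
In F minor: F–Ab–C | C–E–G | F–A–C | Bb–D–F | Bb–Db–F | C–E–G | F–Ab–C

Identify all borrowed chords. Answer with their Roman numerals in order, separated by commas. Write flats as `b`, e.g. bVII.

F minor has the diatonic set Fm, Gdim, Ab, Bbm, C, Db, Eb (with V from harmonic minor). F–Ab–C = Fm, C–E–G = C and Bb–Db–F = Bbm are all diatonic. F–A–C doesn't fit — on degree 1 F minor would have Fm (i). F is the degree-1 chord of F major, so it is the borrowed I. But Bb–D–F is foreign: the diatonic iv on degree 4 is Bbm, whereas Bb comes from F major. It is labeled IV.

I, IV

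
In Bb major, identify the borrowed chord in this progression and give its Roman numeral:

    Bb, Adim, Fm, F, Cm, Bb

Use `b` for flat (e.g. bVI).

In Bb major the diatonic chords are Bb, Cm, Dm, Eb, F, Gm, Adim. Bb, Adim, F and Cm all belong to that set. Fm (F–Ab–C) is not: scale degree 5 in Bb major carries F (V). In Bb minor the chord on that degree is Fm, so here it functions as v, borrowed from the parallel minor.

v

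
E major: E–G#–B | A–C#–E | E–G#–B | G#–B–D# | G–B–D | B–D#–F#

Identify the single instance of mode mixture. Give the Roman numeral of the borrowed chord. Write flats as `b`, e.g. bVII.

bIII

E major has the diatonic set E, F#m, G#m, A, B, C#m, D#dim. E–G#–B = E, A–C#–E = A, G#–B–D# = G#m and B–D#–F# = B all belong to that set. But G–B–D is foreign: the diatonic iii on degree 3 is G#m, whereas G comes from E minor. It is labeled bIII.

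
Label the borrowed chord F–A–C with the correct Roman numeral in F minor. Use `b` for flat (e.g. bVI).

I

The root F is the diatonic 1st degree of F minor; the borrowing shows in the chord quality. The diatonic chord on degree 1 would be Fm (i), but F–A–C is the major chord from F major. As a borrowed chord it is labeled I.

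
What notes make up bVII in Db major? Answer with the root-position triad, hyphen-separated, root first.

bVII is built on the lowered scale degree 7. In Db major degree 7 is C; lowered it becomes Cb. Stacking thirds in Db minor on Cb gives Cb–Eb–Gb.

Cb-Eb-Gb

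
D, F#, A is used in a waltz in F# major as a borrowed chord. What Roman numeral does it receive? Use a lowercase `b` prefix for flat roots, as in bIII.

bVI

The root D is the lowered 6th scale degree — diatonically F# major has D# there. The diatonic chord on degree 6 would be D#m (vi), but D–F#–A is the major chord from F# minor. As a borrowed chord it is labeled bVI.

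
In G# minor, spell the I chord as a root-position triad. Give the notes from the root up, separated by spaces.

G# B# D#

I is built on scale degree 1, which is G# in both G# minor and its parallel. Stacking thirds in G# major on G# gives G#–B#–D#.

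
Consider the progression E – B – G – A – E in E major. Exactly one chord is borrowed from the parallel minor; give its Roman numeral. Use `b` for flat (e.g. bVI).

E major has the diatonic set E, F#m, G#m, A, B, C#m, D#dim. E, B and A are all diatonic. G (G–B–D) doesn't fit — on degree 3 E major would have G#m (iii). G is the degree-3 chord of E minor, so it is the borrowed bIII.

bIII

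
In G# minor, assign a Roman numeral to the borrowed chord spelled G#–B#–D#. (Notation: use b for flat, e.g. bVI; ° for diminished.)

G# is scale degree 1 in G# minor. The diatonic chord on degree 1 would be G#m (i), but G#–B#–D# is the major chord from G# major. As a borrowed chord it is labeled I.

I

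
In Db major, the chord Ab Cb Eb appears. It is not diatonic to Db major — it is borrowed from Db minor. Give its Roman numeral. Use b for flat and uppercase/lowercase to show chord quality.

v

The root Ab is the diatonic 5th degree of Db major; the borrowing shows in the chord quality. Diatonically Db major has Ab (V) on that degree; Ab–Cb–Eb is instead the minor chord native to Db minor, so it takes the label v.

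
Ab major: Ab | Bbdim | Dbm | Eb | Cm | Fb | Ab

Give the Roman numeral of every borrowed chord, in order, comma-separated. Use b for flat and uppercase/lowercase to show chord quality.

ii°, iv, bVI

Ab major has the diatonic set Ab, Bbm, Cm, Db, Eb, Fm, Gdim. Ab, Eb and Cm all belong to that set. Bbdim (Bb–Db–Fb) doesn't fit — on degree 2 Ab major would have Bbm (ii). Bbdim is the degree-2 chord of Ab minor, so it is the borrowed ii°. But Dbm (Db–Fb–Ab) is foreign: the diatonic IV on degree 4 is Db, whereas Dbm comes from Ab minor. It is labeled iv. Fb (Fb–Ab–Cb) is not: scale degree 6 in Ab major carries Fm (vi). In Ab minor the chord on that degree is Fb, so here it functions as bVI, borrowed from the parallel minor.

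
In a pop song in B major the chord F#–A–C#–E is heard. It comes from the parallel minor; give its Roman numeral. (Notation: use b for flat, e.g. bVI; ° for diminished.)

v7

F# is scale degree 5 in B major. The diatonic chord on degree 5 would be F# (V), but F#–A–C#–E is the minor-seventh chord from B minor. As a borrowed chord it is labeled v7.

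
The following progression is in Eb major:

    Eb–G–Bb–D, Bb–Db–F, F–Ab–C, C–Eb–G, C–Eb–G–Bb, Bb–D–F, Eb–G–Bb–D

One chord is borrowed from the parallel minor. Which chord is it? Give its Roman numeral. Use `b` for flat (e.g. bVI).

In Eb major the diatonic chords are Eb, Fm, Gm, Ab, Bb, Cm, Ddim. Eb–G–Bb–D = Ebmaj7, F–Ab–C = Fm, C–Eb–G = Cm, C–Eb–G–Bb = Cm7 and Bb–D–F = Bb are all diatonic. Bb–Db–F is not: scale degree 5 in Eb major carries Bb (V). In Eb minor the chord on that degree is Bbm, so here it functions as v, borrowed from the parallel minor.

v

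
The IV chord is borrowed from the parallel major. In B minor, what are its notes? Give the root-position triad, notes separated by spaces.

E G# B

The root, E, is scale degree 4 — the same note in B minor and B major; only the chord quality changes. Stacking thirds in B major on E gives E–G#–B.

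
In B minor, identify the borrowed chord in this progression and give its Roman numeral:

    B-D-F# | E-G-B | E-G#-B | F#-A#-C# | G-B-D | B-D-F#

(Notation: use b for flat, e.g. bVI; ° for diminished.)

IV

In B minor (with V from harmonic minor) the diatonic chords are Bm, C#dim, D, Em, F#, G, A. B–D–F# = Bm, E–G–B = Em, F#–A#–C# = F# and G–B–D = G all belong to that set. E–G#–B doesn't fit — on degree 4 B minor would have Em (iv). E is the degree-4 chord of B major, so it is the borrowed IV.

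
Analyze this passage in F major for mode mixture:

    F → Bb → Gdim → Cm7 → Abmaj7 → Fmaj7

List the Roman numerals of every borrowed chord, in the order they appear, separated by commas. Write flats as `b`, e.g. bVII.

ii°, v7, bIIImaj7

The diatonic triads in F major are F, Gm, Am, Bb, C, Dm, Edim. Of the given chords, F, Bb and Fmaj7 are diatonic. But Gdim (G–Bb–Db) is foreign: the diatonic ii on degree 2 is Gm, whereas Gdim comes from F minor. It is labeled ii°. Cm7 (C–Eb–G–Bb) doesn't fit — on degree 5 F major would have C (V). Cm7 is the degree-5 chord of F minor, so it is the borrowed v7. But Abmaj7 (Ab–C–Eb–G) is foreign: the diatonic iii on degree 3 is Am, whereas Abmaj7 comes from F minor. It is labeled bIIImaj7.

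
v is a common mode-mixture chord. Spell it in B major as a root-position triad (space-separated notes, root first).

F# A C#

The root, F#, is scale degree 5 — the same note in B major and B minor; only the chord quality changes. Stacking thirds in B minor on F# gives F#–A–C#.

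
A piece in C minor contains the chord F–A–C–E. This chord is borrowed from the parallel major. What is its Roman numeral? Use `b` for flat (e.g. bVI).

F is scale degree 4 in C minor. F–A–C–E is a major-seventh chord — the form found in C major, not the diatonic iv (Fm). Borrowed into C minor it is written IVmaj7.

IVmaj7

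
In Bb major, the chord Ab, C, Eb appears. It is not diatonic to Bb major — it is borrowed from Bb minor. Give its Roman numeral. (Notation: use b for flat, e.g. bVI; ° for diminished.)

bVII

In Bb major scale degree 7 is A; Ab is its lowered form, from Bb minor. The diatonic chord on degree 7 would be Adim (vii°), but Ab–C–Eb is the major chord from Bb minor. As a borrowed chord it is labeled bVII.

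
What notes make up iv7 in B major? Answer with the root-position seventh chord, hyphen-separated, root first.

iv7 is built on scale degree 4, which is E in both B major and its parallel. In B minor the chord on E is E–G–B–D.

E-G-B-D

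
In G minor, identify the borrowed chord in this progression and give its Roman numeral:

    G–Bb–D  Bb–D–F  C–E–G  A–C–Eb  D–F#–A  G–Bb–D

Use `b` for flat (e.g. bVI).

IV

In G minor (with V from harmonic minor) the diatonic chords are Gm, Adim, Bb, Cm, D, Eb, F. G–Bb–D = Gm, Bb–D–F = Bb, A–C–Eb = Adim and D–F#–A = D all belong to that set. C–E–G doesn't fit — on degree 4 G minor would have Cm (iv). C is the degree-4 chord of G major, so it is the borrowed IV.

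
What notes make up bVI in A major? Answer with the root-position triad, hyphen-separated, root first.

F-A-C

bVI is built on the lowered scale degree 6. In A major degree 6 is F#; lowered it becomes F. Building the major chord from the parallel minor on F: F–A–C.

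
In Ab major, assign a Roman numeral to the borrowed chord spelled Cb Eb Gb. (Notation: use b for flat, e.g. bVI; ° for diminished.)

bIII

In Ab major scale degree 3 is C; Cb is its lowered form, from Ab minor. Cb–Eb–Gb is a major chord — the form found in Ab minor, not the diatonic iii (Cm). Borrowed into Ab major it is written bIII.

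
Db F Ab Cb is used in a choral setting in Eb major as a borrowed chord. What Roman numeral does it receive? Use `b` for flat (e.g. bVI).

bVII7

Db is the lowered form of scale degree 7 in Eb major (the diatonic degree 7 is D). Diatonically Eb major has Ddim (vii°) on that degree; Db–F–Ab–Cb is instead the dominant-seventh chord native to Eb minor, so it takes the label bVII7.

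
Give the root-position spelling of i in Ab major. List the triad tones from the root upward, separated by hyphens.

Ab-Cb-Eb

The root, Ab, is scale degree 1 — the same note in Ab major and Ab minor; only the chord quality changes. Stacking thirds in Ab minor on Ab gives Ab–Cb–Eb.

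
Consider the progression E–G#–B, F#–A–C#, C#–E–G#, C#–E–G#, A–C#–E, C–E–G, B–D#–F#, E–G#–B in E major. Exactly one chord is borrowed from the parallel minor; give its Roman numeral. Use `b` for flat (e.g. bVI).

bVI

E major has the diatonic set E, F#m, G#m, A, B, C#m, D#dim. E–G#–B = E, F#–A–C# = F#m, C#–E–G# = C#m, A–C#–E = A and B–D#–F# = B all belong to that set. C–E–G is not: scale degree 6 in E major carries C#m (vi). In E minor the chord on that degree is C, so here it functions as bVI, borrowed from the parallel minor.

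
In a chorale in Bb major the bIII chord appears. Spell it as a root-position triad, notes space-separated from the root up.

Db F Ab

The root of bIII is the lowered 3rd degree: D becomes Db. Stacking thirds in Bb minor on Db gives Db–F–Ab.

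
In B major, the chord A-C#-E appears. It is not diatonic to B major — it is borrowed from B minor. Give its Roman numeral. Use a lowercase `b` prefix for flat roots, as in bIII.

bVII

The root A is the lowered 7th scale degree — diatonically B major has A# there. The diatonic chord on degree 7 would be A#dim (vii°), but A–C#–E is the major chord from B minor. As a borrowed chord it is labeled bVII.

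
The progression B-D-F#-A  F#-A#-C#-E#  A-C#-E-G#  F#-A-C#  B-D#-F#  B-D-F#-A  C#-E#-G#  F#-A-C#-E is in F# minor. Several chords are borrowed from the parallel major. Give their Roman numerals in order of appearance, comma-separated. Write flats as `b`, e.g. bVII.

In F# minor (with V from harmonic minor) the diatonic chords are F#m, G#dim, A, Bm, C#, D, E. Of the given chords, B–D–F#–A = Bm7, A–C#–E–G# = Amaj7, F#–A–C# = F#m, C#–E#–G# = C# and F#–A–C#–E = F#m7 are diatonic. F#–A#–C#–E# doesn't fit — on degree 1 F# minor would have F#m (i). F#maj7 is the degree-1 chord of F# major, so it is the borrowed Imaj7. But B–D#–F# is foreign: the diatonic iv on degree 4 is Bm, whereas B comes from F# major. It is labeled IV.

Imaj7, IV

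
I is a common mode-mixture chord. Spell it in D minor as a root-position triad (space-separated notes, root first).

I is built on scale degree 1, which is D in both D minor and its parallel. Building the major chord from the parallel major on D: D–F#–A.

D F# A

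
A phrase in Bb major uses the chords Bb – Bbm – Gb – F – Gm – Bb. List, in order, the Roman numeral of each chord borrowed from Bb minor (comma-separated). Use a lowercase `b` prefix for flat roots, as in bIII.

The diatonic triads in Bb major are Bb, Cm, Dm, Eb, F, Gm, Adim. Bb, F and Gm all belong to that set. Bbm (Bb–Db–F) is not: scale degree 1 in Bb major carries Bb (I). In Bb minor the chord on that degree is Bbm, so here it functions as i, borrowed from the parallel minor. Gb (Gb–Bb–Db) is not: scale degree 6 in Bb major carries Gm (vi). In Bb minor the chord on that degree is Gb, so here it functions as bVI, borrowed from the parallel minor.

i, bVI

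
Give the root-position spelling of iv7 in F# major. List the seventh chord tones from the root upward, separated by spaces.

B D F# A

The root, B, is scale degree 4 — the same note in F# major and F# minor; only the chord quality changes. Stacking thirds in F# minor on B gives B–D–F#–A.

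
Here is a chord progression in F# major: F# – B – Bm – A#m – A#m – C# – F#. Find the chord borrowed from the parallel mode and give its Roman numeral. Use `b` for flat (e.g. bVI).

The diatonic triads in F# major are F#, G#m, A#m, B, C#, D#m, E#dim. F#, B, A#m and C# all belong to that set. Bm (B–D–F#) doesn't fit — on degree 4 F# major would have B (IV). Bm is the degree-4 chord of F# minor, so it is the borrowed iv.

iv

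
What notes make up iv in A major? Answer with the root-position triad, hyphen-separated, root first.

D-F-A

The root, D, is scale degree 4 — the same note in A major and A minor; only the chord quality changes. Stacking thirds in A minor on D gives D–F–A.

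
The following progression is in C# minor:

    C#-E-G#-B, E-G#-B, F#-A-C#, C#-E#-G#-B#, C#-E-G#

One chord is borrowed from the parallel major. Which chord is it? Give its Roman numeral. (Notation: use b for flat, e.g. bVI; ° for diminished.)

Imaj7

The diatonic triads in C# minor (with V from harmonic minor) are C#m, D#dim, E, F#m, G#, A, B. C#–E–G#–B = C#m7, E–G#–B = E, F#–A–C# = F#m and C#–E–G# = C#m all belong to that set. C#–E#–G#–B# is not: scale degree 1 in C# minor carries C#m (i). In C# major the chord on that degree is C#maj7, so here it functions as Imaj7, borrowed from the parallel major.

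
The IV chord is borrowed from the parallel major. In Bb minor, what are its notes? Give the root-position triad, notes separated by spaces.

The root, Eb, is scale degree 4 — the same note in Bb minor and Bb major; only the chord quality changes. Building the major chord from the parallel major on Eb: Eb–G–Bb.

Eb G Bb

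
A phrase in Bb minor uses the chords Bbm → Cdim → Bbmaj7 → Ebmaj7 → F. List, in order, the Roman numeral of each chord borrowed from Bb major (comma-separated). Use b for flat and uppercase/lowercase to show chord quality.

Imaj7, IVmaj7

In Bb minor (with V from harmonic minor) the diatonic chords are Bbm, Cdim, Db, Ebm, F, Gb, Ab. Of the given chords, Bbm, Cdim and F are diatonic. Bbmaj7 (Bb–D–F–A) doesn't fit — on degree 1 Bb minor would have Bbm (i). Bbmaj7 is the degree-1 chord of Bb major, so it is the borrowed Imaj7. But Ebmaj7 (Eb–G–Bb–D) is foreign: the diatonic iv on degree 4 is Ebm, whereas Ebmaj7 comes from Bb major. It is labeled IVmaj7.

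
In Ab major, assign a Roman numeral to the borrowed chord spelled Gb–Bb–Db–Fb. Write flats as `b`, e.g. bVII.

The root Gb is the lowered 7th scale degree — diatonically Ab major has G there. The diatonic chord on degree 7 would be Gdim (vii°), but Gb–Bb–Db–Fb is the dominant-seventh chord from Ab minor. As a borrowed chord it is labeled bVII7.

bVII7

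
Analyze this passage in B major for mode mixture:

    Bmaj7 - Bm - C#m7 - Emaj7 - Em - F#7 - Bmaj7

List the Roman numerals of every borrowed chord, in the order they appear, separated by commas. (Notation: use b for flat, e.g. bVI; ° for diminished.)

B major has the diatonic set B, C#m, D#m, E, F#, G#m, A#dim. Of the given chords, Bmaj7, C#m7, Emaj7 and F#7 are diatonic. Bm (B–D–F#) doesn't fit — on degree 1 B major would have B (I). Bm is the degree-1 chord of B minor, so it is the borrowed i. Em (E–G–B) doesn't fit — on degree 4 B major would have E (IV). Em is the degree-4 chord of B minor, so it is the borrowed iv.

i, iv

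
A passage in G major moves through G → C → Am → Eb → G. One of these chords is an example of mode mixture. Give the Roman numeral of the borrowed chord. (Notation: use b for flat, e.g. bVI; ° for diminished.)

The diatonic triads in G major are G, Am, Bm, C, D, Em, F#dim. G, C and Am are all diatonic. But Eb (Eb–G–Bb) is foreign: the diatonic vi on degree 6 is Em, whereas Eb comes from G minor. It is labeled bVI.

bVI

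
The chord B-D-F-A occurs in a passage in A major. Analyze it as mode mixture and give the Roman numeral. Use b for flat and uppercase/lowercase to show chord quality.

iiø7

B is scale degree 2 in A major. Diatonically A major has Bm (ii) on that degree; B–D–F–A is instead the half-diminished-seventh chord native to A minor, so it takes the label iiø7.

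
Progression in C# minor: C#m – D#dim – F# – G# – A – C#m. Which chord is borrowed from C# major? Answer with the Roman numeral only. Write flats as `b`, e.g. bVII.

The diatonic triads in C# minor (with V from harmonic minor) are C#m, D#dim, E, F#m, G#, A, B. C#m, D#dim, G# and A all belong to that set. F# (F#–A#–C#) doesn't fit — on degree 4 C# minor would have F#m (iv). F# is the degree-4 chord of C# major, so it is the borrowed IV.

IV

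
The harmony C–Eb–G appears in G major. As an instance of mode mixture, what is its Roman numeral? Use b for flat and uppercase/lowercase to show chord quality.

C is scale degree 4 in G major. Diatonically G major has C (IV) on that degree; C–Eb–G is instead the minor chord native to G minor, so it takes the label iv.

iv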